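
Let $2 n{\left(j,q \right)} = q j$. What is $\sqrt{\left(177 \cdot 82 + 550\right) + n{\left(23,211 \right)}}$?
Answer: $\frac{\sqrt{69962}}{2} \approx 132.25$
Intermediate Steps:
$n{\left(j,q \right)} = \frac{j q}{2}$ ($n{\left(j,q \right)} = \frac{q j}{2} = \frac{j q}{2}$)
$\sqrt{\left(177 \cdot 82 + 550\right) + n{\left(23,211 \right)}} = \sqrt{\left(177 \cdot 82 + 550\right) + \frac{1}{2} \cdot 23 \cdot 211} = \sqrt{\left(14514 + 550\right) + \frac{4853}{2}} = \sqrt{15064 + \frac{4853}{2}} = \sqrt{\frac{34981}{2}} = \frac{\sqrt{69962}}{2}$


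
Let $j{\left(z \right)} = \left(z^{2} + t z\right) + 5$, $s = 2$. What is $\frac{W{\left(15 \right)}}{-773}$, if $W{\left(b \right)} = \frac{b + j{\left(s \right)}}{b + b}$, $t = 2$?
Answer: $- \frac{14}{11595} \approx -0.0012074$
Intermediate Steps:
$j{\left(z \right)} = 5 + z^{2} + 2 z$ ($j{\left(z \right)} = \left(z^{2} + 2 z\right) + 5 = 5 + z^{2} + 2 z$)
$W{\left(b \right)} = \frac{13 + b}{2 b}$ ($W{\left(b \right)} = \frac{b + \left(5 + 2^{2} + 2 \cdot 2\right)}{b + b} = \frac{b + \left(5 + 4 + 4\right)}{2 b} = \left(b + 13\right) \frac{1}{2 b} = \left(13 + b\right) \frac{1}{2 b} = \frac{13 + b}{2 b}$)
$\frac{W{\left(15 \right)}}{-773} = \frac{\frac{1}{2} \cdot \frac{1}{15} \left(13 + 15\right)}{-773} = \frac{1}{2} \cdot \frac{1}{15} \cdot 28 \left(- \frac{1}{773}\right) = \frac{14}{15} \left(- \frac{1}{773}\right) = - \frac{14}{11595}$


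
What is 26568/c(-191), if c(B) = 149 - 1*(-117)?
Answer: 13284/133 ≈ 99.880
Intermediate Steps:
c(B) = 266 (c(B) = 149 + 117 = 266)
26568/c(-191) = 26568/266 = 26568*(1/266) = 13284/133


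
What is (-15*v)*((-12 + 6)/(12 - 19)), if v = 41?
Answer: -3690/7 ≈ -527.14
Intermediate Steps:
(-15*v)*((-12 + 6)/(12 - 19)) = (-15*41)*((-12 + 6)/(12 - 19)) = -(-3690)/(-7) = -(-3690)*(-1)/7 = -615*6/7 = -3690/7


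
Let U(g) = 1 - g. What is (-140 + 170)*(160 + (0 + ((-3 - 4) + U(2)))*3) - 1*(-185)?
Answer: 4265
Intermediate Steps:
(-140 + 170)*(160 + (0 + ((-3 - 4) + U(2)))*3) - 1*(-185) = (-140 + 170)*(160 + (0 + ((-3 - 4) + (1 - 1*2)))*3) - 1*(-185) = 30*(160 + (0 + (-7 + (1 - 2)))*3) + 185 = 30*(160 + (0 + (-7 - 1))*3) + 185 = 30*(160 + (0 - 8)*3) + 185 = 30*(160 - 8*3) + 185 = 30*(160 - 24) + 185 = 30*136 + 185 = 4080 + 185 = 4265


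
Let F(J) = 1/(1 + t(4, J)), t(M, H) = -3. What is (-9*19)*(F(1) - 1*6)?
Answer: 2223/2 ≈ 1111.5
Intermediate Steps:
F(J) = -½ (F(J) = 1/(1 - 3) = 1/(-2) = -½)
(-9*19)*(F(1) - 1*6) = (-9*19)*(-½ - 1*6) = -171*(-½ - 6) = -171*(-13/2) = 2223/2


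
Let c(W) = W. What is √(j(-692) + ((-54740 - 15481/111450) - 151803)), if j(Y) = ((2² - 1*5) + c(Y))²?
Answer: √135989142220302/22290 ≈ 523.17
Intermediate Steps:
j(Y) = (-1 + Y)² (j(Y) = ((2² - 1*5) + Y)² = ((4 - 5) + Y)² = (-1 + Y)²)
√(j(-692) + ((-54740 - 15481/111450) - 151803)) = √((-1 - 692)² + ((-54740 - 15481/111450) - 151803)) = √((-693)² + ((-54740 - 15481*1/111450) - 151803)) = √(480249 + ((-54740 - 15481/111450) - 151803)) = √(480249 + (-6100788481/111450 - 151803)) = √(480249 - 23019232831/111450) = √(30504518219/111450) = √135989142220302/22290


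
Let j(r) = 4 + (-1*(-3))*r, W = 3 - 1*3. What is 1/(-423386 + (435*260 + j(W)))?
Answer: -1/310282 ≈ -3.2229e-6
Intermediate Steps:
W = 0 (W = 3 - 3 = 0)
j(r) = 4 + 3*r
1/(-423386 + (435*260 + j(W))) = 1/(-423386 + (435*260 + (4 + 3*0))) = 1/(-423386 + (113100 + (4 + 0))) = 1/(-423386 + (113100 + 4)) = 1/(-423386 + 113104) = 1/(-310282) = -1/310282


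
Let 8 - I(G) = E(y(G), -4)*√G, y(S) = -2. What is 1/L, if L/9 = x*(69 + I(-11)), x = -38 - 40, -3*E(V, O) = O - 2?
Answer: -7/381186 - I*√11/2096523 ≈ -1.8364e-5 - 1.582e-6*I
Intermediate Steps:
E(V, O) = ⅔ - O/3 (E(V, O) = -(O - 2)/3 = -(-2 + O)/3 = ⅔ - O/3)
I(G) = 8 - 2*√G (I(G) = 8 - (⅔ - ⅓*(-4))*√G = 8 - (⅔ + 4/3)*√G = 8 - 2*√G)
x = -78
L = -54054 + 1404*I*√11 (L = 9*(-78*(69 + (8 - 2*I*√11))) = 9*(-78*(77 - 2*I*√11)) = 9*(-6006 + 156*I*√11) = -54054 + 1404*I*√11 ≈ -54054.0 + 4656.5*I)
1/L = 1/(-54054 + 1404*I*√11)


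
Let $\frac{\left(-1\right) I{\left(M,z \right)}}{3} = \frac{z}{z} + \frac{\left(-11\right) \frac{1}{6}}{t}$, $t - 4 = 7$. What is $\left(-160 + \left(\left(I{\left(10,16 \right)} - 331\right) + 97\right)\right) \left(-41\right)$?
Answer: $\frac{32513}{2} \approx 16257.0$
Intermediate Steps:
$t = 11$ ($t = 4 + 7 = 11$)
$I{\left(M,z \right)} = - \frac{5}{2}$ ($I{\left(M,z \right)} = - 3 \left(\frac{z}{z} + \frac{\left(-11\right) \frac{1}{6}}{11}\right) = - 3 \left(1 + \left(-11\right) \frac{1}{6} \cdot \frac{1}{11}\right) = - 3 \left(1 - \frac{1}{6}\right) = \left(-3\right) \frac{5}{6} = - \frac{5}{2}$)
$\left(-160 + \left(\left(I{\left(10,16 \right)} - 331\right) + 97\right)\right) \left(-41\right) = \left(-160 + \left(\left(- \frac{5}{2} - 331\right) + 97\right)\right) \left(-41\right) = \left(-160 + \left(- \frac{667}{2} + 97\right)\right) \left(-41\right) = \left(-160 - \frac{473}{2}\right) \left(-41\right) = \left(- \frac{793}{2}\right) \left(-41\right) = \frac{32513}{2}$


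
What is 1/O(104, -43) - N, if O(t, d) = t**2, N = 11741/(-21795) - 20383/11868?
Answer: 175343460173/77713879360 ≈ 2.2563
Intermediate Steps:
N = -64843297/28740340 (N = 11741*(-1/21795) - 20383*1/11868 = -11741/21795 - 20383/11868 = -64843297/28740340 ≈ -2.2562)
1/O(104, -43) - N = 1/(104**2) - 1*(-64843297/28740340) = 1/10816 + 64843297/28740340 = 175343460173/77713879360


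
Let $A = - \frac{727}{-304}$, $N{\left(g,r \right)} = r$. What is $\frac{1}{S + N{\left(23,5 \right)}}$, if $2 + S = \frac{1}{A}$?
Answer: $\frac{727}{2485} \approx 0.29256$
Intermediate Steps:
$A = \frac{727}{304}$ ($A = \left(-727\right) \left(- \frac{1}{304}\right) = \frac{727}{304} \approx 2.3914$)
$S = - \frac{1150}{727}$ ($S = -2 + \frac{1}{\frac{727}{304}} = -2 + \frac{304}{727} = - \frac{1150}{727} \approx -1.5818$)
$\frac{1}{S + N{\left(23,5 \right)}} = \frac{1}{- \frac{1150}{727} + 5} = \frac{1}{\frac{2485}{727}} = \frac{727}{2485}$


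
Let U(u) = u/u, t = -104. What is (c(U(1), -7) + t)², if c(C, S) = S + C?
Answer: 12100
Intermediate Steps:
U(u) = 1
c(C, S) = C + S
(c(U(1), -7) + t)² = ((1 - 7) - 104)² = (-6 - 104)² = (-110)² = 12100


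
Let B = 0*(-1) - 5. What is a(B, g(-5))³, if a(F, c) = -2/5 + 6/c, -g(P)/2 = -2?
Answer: 1331/1000 ≈ 1.3310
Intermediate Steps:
B = -5 (B = 0 - 5 = -5)
g(P) = 4 (g(P) = -2*(-2) = 4)
a(F, c) = -⅖ + 6/c (a(F, c) = -2*⅕ + 6/c = -⅖ + 6/c)
a(B, g(-5))³ = (-⅖ + 6/4)³ = (-⅖ + 6*(¼))³ = (-⅖ + 3/2)³ = (11/10)³ = 1331/1000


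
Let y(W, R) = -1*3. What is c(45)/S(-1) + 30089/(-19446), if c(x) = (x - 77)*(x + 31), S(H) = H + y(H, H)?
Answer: 11793079/19446 ≈ 606.45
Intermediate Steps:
y(W, R) = -3
S(H) = -3 + H (S(H) = H - 3 = -3 + H)
c(x) = (-77 + x)*(31 + x)
c(45)/S(-1) + 30089/(-19446) = (-2387 + 45**2 - 46*45)/(-3 - 1) + 30089/(-19446) = (-2387 + 2025 - 2070)/(-4) + 30089*(-1/19446) = -2432*(-1/4) - 30089/19446 = 608 - 30089/19446 = 11793079/19446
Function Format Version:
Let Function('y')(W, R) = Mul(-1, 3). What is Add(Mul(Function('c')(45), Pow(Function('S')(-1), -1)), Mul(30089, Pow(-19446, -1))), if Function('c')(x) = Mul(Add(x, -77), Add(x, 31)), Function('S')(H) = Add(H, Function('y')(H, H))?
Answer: Rational(11793079, 19446) ≈ 606.45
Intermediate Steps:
Function('y')(W, R) = -3
Function('S')(H) = Add(-3, H) (Function('S')(H) = Add(H, -3) = Add(-3, H))
Function('c')(x) = Mul(Add(-77, x), Add(31, x))
Add(Mul(Function('c')(45), Pow(Function('S')(-1), -1)), Mul(30089, Pow(-19446, -1))) = Add(Mul(Add(-2387, Pow(45, 2), Mul(-46, 45)), Pow(Add(-3, -1), -1)), Mul(30089, Pow(-19446, -1))) = Add(Mul(Add(-2387, 2025, -2070), Pow(-4, -1)), Mul(30089, Rational(-1, 19446))) = Add(Mul(-2432, Rational(-1, 4)), Rational(-30089, 19446)) = Add(608, Rational(-30089, 19446)) = Rational(11793079, 19446)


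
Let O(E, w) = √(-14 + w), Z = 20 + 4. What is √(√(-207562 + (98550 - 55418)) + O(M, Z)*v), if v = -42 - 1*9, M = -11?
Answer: √(-51*√10 + 9*I*√2030) ≈ 11.729 + 17.287*I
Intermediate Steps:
Z = 24
v = -51 (v = -42 - 9 = -51)
√(√(-207562 + (98550 - 55418)) + O(M, Z)*v) = √(√(-207562 + (98550 - 55418)) + √(-14 + 24)*(-51)) = √(√(-207562 + 43132) + √10*(-51)) = √(√(-164430) - 51*√10) = √(9*I*√2030 - 51*√10) = √(-51*√10 + 9*I*√2030)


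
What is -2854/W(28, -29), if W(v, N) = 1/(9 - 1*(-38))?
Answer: -134138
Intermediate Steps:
W(v, N) = 1/47 (W(v, N) = 1/(9 + 38) = 1/47)
-2854/W(28, -29) = -2854/1/47 = -2854*47 = -134138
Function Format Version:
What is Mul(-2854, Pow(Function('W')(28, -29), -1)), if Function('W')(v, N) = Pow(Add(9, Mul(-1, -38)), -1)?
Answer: -134138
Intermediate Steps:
Function('W')(v, N) = Rational(1, 47) (Function('W')(v, N) = Pow(Add(9, 38), -1) = Pow(47, -1) = Rational(1, 47))
Mul(-2854, Pow(Function('W')(28, -29), -1)) = Mul(-2854, Pow(Rational(1, 47), -1)) = Mul(-2854, 47) = -134138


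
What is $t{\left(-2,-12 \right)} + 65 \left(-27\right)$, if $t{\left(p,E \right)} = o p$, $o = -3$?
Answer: $-1749$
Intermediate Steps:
$t{\left(p,E \right)} = - 3 p$
$t{\left(-2,-12 \right)} + 65 \left(-27\right) = \left(-3\right) \left(-2\right) + 65 \left(-27\right) = 6 - 1755 = -1749$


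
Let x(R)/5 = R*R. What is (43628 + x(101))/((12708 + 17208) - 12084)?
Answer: 94633/17832 ≈ 5.3069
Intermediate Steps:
x(R) = 5*R² (x(R) = 5*(R*R) = 5*R²)
(43628 + x(101))/((12708 + 17208) - 12084) = (43628 + 5*101²)/((12708 + 17208) - 12084) = (43628 + 5*10201)/(29916 - 12084) = (43628 + 51005)/17832 = 94633*(1/17832) = 94633/17832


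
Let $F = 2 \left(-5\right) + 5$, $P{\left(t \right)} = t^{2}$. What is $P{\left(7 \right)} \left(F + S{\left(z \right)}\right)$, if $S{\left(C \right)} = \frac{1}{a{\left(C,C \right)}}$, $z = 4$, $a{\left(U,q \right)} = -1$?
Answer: $-294$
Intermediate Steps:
$S{\left(C \right)} = -1$ ($S{\left(C \right)} = \frac{1}{-1} = -1$)
$F = -5$ ($F = -10 + 5 = -5$)
$P{\left(7 \right)} \left(F + S{\left(z \right)}\right) = 7^{2} \left(-5 - 1\right) = 49 \left(-6\right) = -294$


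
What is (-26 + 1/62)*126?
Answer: -101493/31 ≈ -3274.0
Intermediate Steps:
(-26 + 1/62)*126 = -1611/62*126 = -101493/31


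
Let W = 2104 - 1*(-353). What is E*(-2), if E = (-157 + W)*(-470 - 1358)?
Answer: 8408800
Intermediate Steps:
W = 2457 (W = 2104 + 353 = 2457)
E = -4204400 (E = (-157 + 2457)*(-470 - 1358) = 2300*(-1828) = -4204400)
E*(-2) = -4204400*(-2) = 8408800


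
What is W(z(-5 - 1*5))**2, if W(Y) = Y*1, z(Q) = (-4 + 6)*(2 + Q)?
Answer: 256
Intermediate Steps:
z(Q) = 4 + 2*Q (z(Q) = 2*(2 + Q) = 4 + 2*Q)
W(Y) = Y
W(z(-5 - 1*5))**2 = (4 + 2*(-5 - 1*5))**2 = (4 + 2*(-5 - 5))**2 = (4 + 2*(-10))**2 = (4 - 20)**2 = (-16)**2 = 256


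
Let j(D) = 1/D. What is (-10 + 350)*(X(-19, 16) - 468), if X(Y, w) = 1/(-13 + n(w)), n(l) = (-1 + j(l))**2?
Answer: -493836400/3103 ≈ -1.5915e+5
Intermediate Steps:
n(l) = (-1 + 1/l)**2
X(Y, w) = 1/(-13 + (-1 + w)**2/w**2)
(-10 + 350)*(X(-19, 16) - 468) = (-10 + 350)*(16**2/((-1 + 16)**2 - 13*16**2) - 468) = 340*(256/(15**2 - 13*256) - 468) = 340*(256/(225 - 3328) - 468) = 340*(256/(-3103) - 468) = 340*(256*(-1/3103) - 468) = 340*(-256/3103 - 468) = 340*(-1452460/3103) = -493836400/3103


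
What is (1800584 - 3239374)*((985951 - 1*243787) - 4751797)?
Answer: 5769019864070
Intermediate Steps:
(1800584 - 3239374)*((985951 - 1*243787) - 4751797) = -1438790*((985951 - 243787) - 4751797) = -1438790*(742164 - 4751797) = -1438790*(-4009633) = 5769019864070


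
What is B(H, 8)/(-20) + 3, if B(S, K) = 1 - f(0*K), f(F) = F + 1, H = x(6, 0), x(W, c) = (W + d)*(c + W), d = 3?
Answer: 3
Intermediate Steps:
x(W, c) = (3 + W)*(W + c) (x(W, c) = (W + 3)*(c + W) = (3 + W)*(W + c))
H = 54 (H = 6**2 + 3*6 + 3*0 + 6*0 = 36 + 18 + 0 + 0 = 54)
f(F) = 1 + F
B(S, K) = 0 (B(S, K) = 1 - (1 + 0*K) = 1 - (1 + 0) = 1 - 1*1 = 1 - 1 = 0)
B(H, 8)/(-20) + 3 = 0/(-20) + 3 = 0*(-1/20) + 3 = 0 + 3 = 3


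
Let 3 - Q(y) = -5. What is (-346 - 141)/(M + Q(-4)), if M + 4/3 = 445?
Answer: -1461/1355 ≈ -1.0782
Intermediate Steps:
M = 1331/3 (M = -4/3 + 445 = 1331/3 ≈ 443.67)
Q(y) = 8 (Q(y) = 3 - 1*(-5) = 3 + 5 = 8)
(-346 - 141)/(M + Q(-4)) = (-346 - 141)/(1331/3 + 8) = -487/1355/3 = -487*3/1355 = -1461/1355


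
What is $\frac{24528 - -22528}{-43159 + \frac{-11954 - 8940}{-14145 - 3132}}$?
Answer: $- \frac{812986512}{745637149} \approx -1.0903$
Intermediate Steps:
$\frac{24528 - -22528}{-43159 + \frac{-11954 - 8940}{-14145 - 3132}} = \frac{24528 + 22528}{-43159 - \frac{20894}{-17277}} = \frac{47056}{-43159 - - \frac{20894}{17277}} = \frac{47056}{-43159 + \frac{20894}{17277}} = \frac{47056}{- \frac{745637149}{17277}} = 47056 \left(- \frac{17277}{745637149}\right) = - \frac{812986512}{745637149}$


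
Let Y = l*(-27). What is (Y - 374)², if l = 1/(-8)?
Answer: 8791225/64 ≈ 1.3736e+5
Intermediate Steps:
l = -⅛ ≈ -0.12500
Y = 27/8 (Y = -⅛*(-27) = 27/8 ≈ 3.3750)
(Y - 374)² = (27/8 - 374)² = (-2965/8)² = 8791225/64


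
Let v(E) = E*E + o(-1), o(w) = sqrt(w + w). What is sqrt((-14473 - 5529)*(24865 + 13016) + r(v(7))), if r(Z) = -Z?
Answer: sqrt(-757695811 - I*sqrt(2)) ≈ 0.e-5 - 27526.0*I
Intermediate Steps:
o(w) = sqrt(2)*sqrt(w) (o(w) = sqrt(2*w) = sqrt(2)*sqrt(w))
v(E) = E**2 + I*sqrt(2) (v(E) = E*E + sqrt(2)*sqrt(-1) = E**2 + sqrt(2)*I = E**2 + I*sqrt(2))
sqrt((-14473 - 5529)*(24865 + 13016) + r(v(7))) = sqrt((-14473 - 5529)*(24865 + 13016) - (7**2 + I*sqrt(2))) = sqrt(-20002*37881 - (49 + I*sqrt(2))) = sqrt(-757695762 + (-49 - I*sqrt(2))) = sqrt(-757695811 - I*sqrt(2))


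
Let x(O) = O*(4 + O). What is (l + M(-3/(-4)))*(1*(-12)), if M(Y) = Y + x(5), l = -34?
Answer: -141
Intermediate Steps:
M(Y) = 45 + Y (M(Y) = Y + 5*(4 + 5) = Y + 5*9 = Y + 45 = 45 + Y)
(l + M(-3/(-4)))*(1*(-12)) = (-34 + (45 - 3/(-4)))*(1*(-12)) = (-34 + (45 - 3*(-¼)))*(-12) = (-34 + (45 + ¾))*(-12) = (-34 + 183/4)*(-12) = (47/4)*(-12) = -141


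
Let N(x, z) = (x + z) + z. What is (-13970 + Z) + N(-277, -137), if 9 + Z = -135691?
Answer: -150221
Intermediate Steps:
Z = -135700 (Z = -9 - 135691 = -135700)
N(x, z) = x + 2*z
(-13970 + Z) + N(-277, -137) = (-13970 - 135700) + (-277 + 2*(-137)) = -149670 + (-277 - 274) = -149670 - 551 = -150221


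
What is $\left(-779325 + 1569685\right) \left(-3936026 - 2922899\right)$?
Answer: $-5421019963000$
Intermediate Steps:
$\left(-779325 + 1569685\right) \left(-3936026 - 2922899\right) = 790360 \left(-6858925\right) = -5421019963000$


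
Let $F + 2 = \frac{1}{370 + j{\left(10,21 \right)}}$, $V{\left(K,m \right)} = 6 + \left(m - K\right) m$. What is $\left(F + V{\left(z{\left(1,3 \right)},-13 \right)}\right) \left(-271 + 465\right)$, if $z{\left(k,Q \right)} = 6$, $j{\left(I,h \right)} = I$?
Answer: $\frac{9251957}{190} \approx 48695.0$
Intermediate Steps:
$V{\left(K,m \right)} = 6 + m \left(m - K\right)$
$F = - \frac{759}{380}$ ($F = -2 + \frac{1}{370 + 10} = -2 + \frac{1}{380} = - \frac{759}{380} \approx -1.9974$)
$\left(F + V{\left(z{\left(1,3 \right)},-13 \right)}\right) \left(-271 + 465\right) = \left(- \frac{759}{380} + \left(6 + \left(-13\right)^{2} - 6 \left(-13\right)\right)\right) \left(-271 + 465\right) = \left(- \frac{759}{380} + \left(6 + 169 + 78\right)\right) 194 = \left(- \frac{759}{380} + 253\right) 194 = \frac{95381}{380} \cdot 194 = \frac{9251957}{190}$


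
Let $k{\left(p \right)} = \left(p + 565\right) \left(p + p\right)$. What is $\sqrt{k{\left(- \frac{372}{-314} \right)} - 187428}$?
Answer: $\frac{18 i \sqrt{14156930}}{157} \approx 431.38 i$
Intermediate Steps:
$k{\left(p \right)} = 2 p \left(565 + p\right)$ ($k{\left(p \right)} = \left(565 + p\right) 2 p = 2 p \left(565 + p\right)$)
$\sqrt{k{\left(- \frac{372}{-314} \right)} - 187428} = \sqrt{2 \left(- \frac{372}{-314}\right) \left(565 - \frac{372}{-314}\right) - 187428} = \sqrt{2 \left(\left(-372\right) \left(- \frac{1}{314}\right)\right) \left(565 - - \frac{186}{157}\right) - 187428} = \sqrt{2 \cdot \frac{186}{157} \left(565 + \frac{186}{157}\right) - 187428} = \sqrt{2 \cdot \frac{186}{157} \cdot \frac{88891}{157} - 187428} = \sqrt{\frac{33067452}{24649} - 187428} = \sqrt{- \frac{4586845320}{24649}} = \frac{18 i \sqrt{14156930}}{157}$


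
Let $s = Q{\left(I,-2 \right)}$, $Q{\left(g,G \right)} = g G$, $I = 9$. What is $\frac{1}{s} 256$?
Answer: $- \frac{128}{9} \approx -14.222$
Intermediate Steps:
$Q{\left(g,G \right)} = G g$
$s = -18$ ($s = \left(-2\right) 9 = -18$)
$\frac{1}{s} 256 = \frac{1}{-18} \cdot 256 = \left(- \frac{1}{18}\right) 256 = - \frac{128}{9}$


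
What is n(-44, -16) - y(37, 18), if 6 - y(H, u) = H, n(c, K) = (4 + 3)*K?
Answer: -81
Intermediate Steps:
n(c, K) = 7*K
y(H, u) = 6 - H
n(-44, -16) - y(37, 18) = 7*(-16) - (6 - 1*37) = -112 - (6 - 37) = -112 - 1*(-31) = -112 + 31 = -81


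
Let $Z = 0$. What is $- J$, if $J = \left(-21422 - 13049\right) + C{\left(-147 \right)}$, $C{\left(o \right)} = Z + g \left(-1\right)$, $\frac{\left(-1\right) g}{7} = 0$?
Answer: $34471$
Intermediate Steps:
$g = 0$ ($g = \left(-7\right) 0 = 0$)
$C{\left(o \right)} = 0$ ($C{\left(o \right)} = 0 + 0 \left(-1\right) = 0 + 0 = 0$)
$J = -34471$ ($J = \left(-21422 - 13049\right) + 0 = -34471 + 0 = -34471$)
$- J = \left(-1\right) \left(-34471\right) = 34471$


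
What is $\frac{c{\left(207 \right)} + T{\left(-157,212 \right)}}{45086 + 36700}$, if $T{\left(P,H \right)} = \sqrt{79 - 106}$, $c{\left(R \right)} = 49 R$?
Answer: $\frac{3381}{27262} + \frac{i \sqrt{3}}{27262} \approx 0.12402 + 6.3534 \cdot 10^{-5} i$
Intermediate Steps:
$T{\left(P,H \right)} = 3 i \sqrt{3}$ ($T{\left(P,H \right)} = \sqrt{-27} = 3 i \sqrt{3}$)
$\frac{c{\left(207 \right)} + T{\left(-157,212 \right)}}{45086 + 36700} = \frac{49 \cdot 207 + 3 i \sqrt{3}}{45086 + 36700} = \frac{10143 + 3 i \sqrt{3}}{81786} = \left(10143 + 3 i \sqrt{3}\right) \frac{1}{81786} = \frac{3381}{27262} + \frac{i \sqrt{3}}{27262}$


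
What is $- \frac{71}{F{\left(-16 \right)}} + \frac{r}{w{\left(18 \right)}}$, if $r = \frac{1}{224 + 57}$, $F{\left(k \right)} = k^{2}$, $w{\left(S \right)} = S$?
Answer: $- \frac{179431}{647424} \approx -0.27715$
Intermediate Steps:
$r = \frac{1}{281} \approx 0.0035587$
$- \frac{71}{F{\left(-16 \right)}} + \frac{r}{w{\left(18 \right)}} = - \frac{71}{\left(-16\right)^{2}} + \frac{1}{281 \cdot 18} = - \frac{71}{256} + \frac{1}{281} \cdot \frac{1}{18} = \left(-71\right) \frac{1}{256} + \frac{1}{5058} = - \frac{71}{256} + \frac{1}{5058} = - \frac{179431}{647424}$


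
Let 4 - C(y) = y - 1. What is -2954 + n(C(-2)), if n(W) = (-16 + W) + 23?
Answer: -2940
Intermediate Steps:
C(y) = 5 - y (C(y) = 4 - (y - 1) = 4 - (-1 + y) = 4 + (1 - y) = 5 - y)
n(W) = 7 + W
-2954 + n(C(-2)) = -2954 + (7 + (5 - 1*(-2))) = -2954 + (7 + (5 + 2)) = -2954 + (7 + 7) = -2954 + 14 = -2940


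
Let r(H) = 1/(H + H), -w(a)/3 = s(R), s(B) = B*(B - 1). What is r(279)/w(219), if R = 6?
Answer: -1/50220 ≈ -1.9912e-5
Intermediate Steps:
s(B) = B*(-1 + B)
w(a) = -90 (w(a) = -18*(-1 + 6) = -18*5 = -3*30 = -90)
r(H) = 1/(2*H)
r(279)/w(219) = ((½)/279)/(-90) = ((½)*(1/279))*(-1/90) = (1/558)*(-1/90) = -1/50220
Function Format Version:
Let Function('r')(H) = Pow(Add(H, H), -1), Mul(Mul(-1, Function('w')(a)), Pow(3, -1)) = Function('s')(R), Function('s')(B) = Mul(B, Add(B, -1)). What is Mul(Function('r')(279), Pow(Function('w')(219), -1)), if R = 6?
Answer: Rational(-1, 50220) ≈ -1.9912e-5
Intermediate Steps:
Function('s')(B) = Mul(B, Add(-1, B))
Function('w')(a) = -90 (Function('w')(a) = Mul(-3, Mul(6, Add(-1, 6))) = Mul(-3, Mul(6, 5)) = Mul(-3, 30) = -90)
Function('r')(H) = Mul(Rational(1, 2), Pow(H, -1)) (Function('r')(H) = Pow(Mul(2, H), -1) = Mul(Rational(1, 2), Pow(H, -1)))
Mul(Function('r')(279), Pow(Function('w')(219), -1)) = Mul(Mul(Rational(1, 2), Pow(279, -1)), Pow(-90, -1)) = Mul(Mul(Rational(1, 2), Rational(1, 279)), Rational(-1, 90)) = Mul(Rational(1, 558), Rational(-1, 90)) = Rational(-1, 50220)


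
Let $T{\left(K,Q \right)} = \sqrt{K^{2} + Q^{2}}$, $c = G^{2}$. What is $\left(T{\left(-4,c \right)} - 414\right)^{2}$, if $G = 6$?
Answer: $172708 - 3312 \sqrt{82} \approx 1.4272 \cdot 10^{5}$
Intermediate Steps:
$c = 36$ ($c = 6^{2} = 36$)
$\left(T{\left(-4,c \right)} - 414\right)^{2} = \left(\sqrt{\left(-4\right)^{2} + 36^{2}} - 414\right)^{2} = \left(\sqrt{16 + 1296} - 414\right)^{2} = \left(\sqrt{1312} - 414\right)^{2} = \left(4 \sqrt{82} - 414\right)^{2} = \left(-414 + 4 \sqrt{82}\right)^{2}$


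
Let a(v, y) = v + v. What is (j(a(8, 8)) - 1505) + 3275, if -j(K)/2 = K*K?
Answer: 1258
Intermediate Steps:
a(v, y) = 2*v
j(K) = -2*K**2 (j(K) = -2*K*K = -2*K**2)
(j(a(8, 8)) - 1505) + 3275 = (-2*(2*8)**2 - 1505) + 3275 = (-2*16**2 - 1505) + 3275 = (-2*256 - 1505) + 3275 = (-512 - 1505) + 3275 = -2017 + 3275 = 1258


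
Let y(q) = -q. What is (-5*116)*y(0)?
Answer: 0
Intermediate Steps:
(-5*116)*y(0) = (-5*116)*(-1*0) = -580*0 = 0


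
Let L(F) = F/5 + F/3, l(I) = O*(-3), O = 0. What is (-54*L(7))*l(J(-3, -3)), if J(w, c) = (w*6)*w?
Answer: 0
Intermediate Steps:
J(w, c) = 6*w**2 (J(w, c) = (6*w)*w = 6*w**2)
l(I) = 0 (l(I) = 0*(-3) = 0)
L(F) = 8*F/15 (L(F) = F*(1/5) + F*(1/3) = F/5 + F/3 = 8*F/15)
(-54*L(7))*l(J(-3, -3)) = -144*7/5*0 = -54*56/15*0 = -1008/5*0 = 0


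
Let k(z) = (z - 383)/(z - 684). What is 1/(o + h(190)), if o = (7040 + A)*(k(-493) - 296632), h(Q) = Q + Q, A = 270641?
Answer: -1177/96948152155568 ≈ -1.2141e-11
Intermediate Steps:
k(z) = (-383 + z)/(-684 + z)
h(Q) = 2*Q
o = -96948152602828/1177 (o = (7040 + 270641)*((-383 - 493)/(-684 - 493) - 296632) = 277681*(-876/(-1177) - 296632) = 277681*(-1/1177*(-876) - 296632) = 277681*(876/1177 - 296632) = 277681*(-349134988/1177) = -96948152602828/1177 ≈ -8.2369e+10)
1/(o + h(190)) = 1/(-96948152602828/1177 + 2*190) = 1/(-96948152602828/1177 + 380) = 1/(-96948152155568/1177) = -1177/96948152155568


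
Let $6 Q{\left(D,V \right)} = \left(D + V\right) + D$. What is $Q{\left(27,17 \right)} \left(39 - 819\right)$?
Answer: $-9230$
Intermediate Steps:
$Q{\left(D,V \right)} = \frac{D}{3} + \frac{V}{6}$ ($Q{\left(D,V \right)} = \frac{\left(D + V\right) + D}{6} = \frac{V + 2 D}{6} = \frac{D}{3} + \frac{V}{6}$)
$Q{\left(27,17 \right)} \left(39 - 819\right) = \left(\frac{1}{3} \cdot 27 + \frac{1}{6} \cdot 17\right) \left(39 - 819\right) = \left(9 + \frac{17}{6}\right) \left(39 - 819\right) = \frac{71}{6} \left(-780\right) = -9230$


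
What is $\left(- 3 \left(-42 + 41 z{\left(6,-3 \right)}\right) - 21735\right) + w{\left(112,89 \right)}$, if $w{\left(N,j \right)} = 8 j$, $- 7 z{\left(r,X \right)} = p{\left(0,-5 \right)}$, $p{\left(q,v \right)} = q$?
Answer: $-20897$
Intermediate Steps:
$z{\left(r,X \right)} = 0$ ($z{\left(r,X \right)} = \left(- \frac{1}{7}\right) 0 = 0$)
$\left(- 3 \left(-42 + 41 z{\left(6,-3 \right)}\right) - 21735\right) + w{\left(112,89 \right)} = \left(- 3 \left(-42 + 41 \cdot 0\right) - 21735\right) + 8 \cdot 89 = \left(- 3 \left(-42 + 0\right) - 21735\right) + 712 = \left(\left(-3\right) \left(-42\right) - 21735\right) + 712 = \left(126 - 21735\right) + 712 = -21609 + 712 = -20897$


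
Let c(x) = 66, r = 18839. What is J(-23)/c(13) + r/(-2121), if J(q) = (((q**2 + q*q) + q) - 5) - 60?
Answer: 45222/7777 ≈ 5.8148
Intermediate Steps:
J(q) = -65 + q + 2*q**2 (J(q) = (((q**2 + q**2) + q) - 5) - 60 = ((2*q**2 + q) - 5) - 60 = ((q + 2*q**2) - 5) - 60 = (-5 + q + 2*q**2) - 60 = -65 + q + 2*q**2)
J(-23)/c(13) + r/(-2121) = (-65 - 23 + 2*(-23)**2)/66 + 18839/(-2121) = (-65 - 23 + 2*529)*(1/66) + 18839*(-1/2121) = (-65 - 23 + 1058)*(1/66) - 18839/2121 = 970*(1/66) - 18839/2121 = 485/33 - 18839/2121 = 45222/7777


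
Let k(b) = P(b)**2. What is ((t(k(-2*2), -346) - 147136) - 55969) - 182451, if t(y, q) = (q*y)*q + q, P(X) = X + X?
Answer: 7275922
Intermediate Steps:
P(X) = 2*X
k(b) = 4*b**2 (k(b) = (2*b)**2 = 4*b**2)
t(y, q) = q + y*q**2 (t(y, q) = y*q**2 + q = q + y*q**2)
((t(k(-2*2), -346) - 147136) - 55969) - 182451 = ((-346*(1 - 1384*(-2*2)**2) - 147136) - 55969) - 182451 = ((-346*(1 - 1384*(-4)**2) - 147136) - 55969) - 182451 = ((-346*(1 - 1384*16) - 147136) - 55969) - 182451 = ((-346*(1 - 346*64) - 147136) - 55969) - 182451 = ((-346*(1 - 22144) - 147136) - 55969) - 182451 = ((-346*(-22143) - 147136) - 55969) - 182451 = ((7661478 - 147136) - 55969) - 182451 = (7514342 - 55969) - 182451 = 7458373 - 182451 = 7275922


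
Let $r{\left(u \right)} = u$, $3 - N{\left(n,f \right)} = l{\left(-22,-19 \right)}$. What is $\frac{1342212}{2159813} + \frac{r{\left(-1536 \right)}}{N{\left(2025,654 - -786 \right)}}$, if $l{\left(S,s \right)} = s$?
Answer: $- \frac{1643972052}{23757943} \approx -69.197$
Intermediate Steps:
$N{\left(n,f \right)} = 22$ ($N{\left(n,f \right)} = 3 - -19 = 3 + 19 = 22$)
$\frac{1342212}{2159813} + \frac{r{\left(-1536 \right)}}{N{\left(2025,654 - -786 \right)}} = \frac{1342212}{2159813} - \frac{1536}{22} = 1342212 \cdot \frac{1}{2159813} - \frac{768}{11} = \frac{1342212}{2159813} - \frac{768}{11} = - \frac{1643972052}{23757943}$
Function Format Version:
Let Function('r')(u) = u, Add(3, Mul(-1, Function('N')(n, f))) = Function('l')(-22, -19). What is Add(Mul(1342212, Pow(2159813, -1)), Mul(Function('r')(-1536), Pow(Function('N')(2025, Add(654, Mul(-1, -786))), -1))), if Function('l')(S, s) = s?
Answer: Rational(-1643972052, 23757943) ≈ -69.197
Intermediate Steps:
Function('N')(n, f) = 22 (Function('N')(n, f) = Add(3, Mul(-1, -19)) = Add(3, 19) = 22)
Add(Mul(1342212, Pow(2159813, -1)), Mul(Function('r')(-1536), Pow(Function('N')(2025, Add(654, Mul(-1, -786))), -1))) = Add(Mul(1342212, Pow(2159813, -1)), Mul(-1536, Pow(22, -1))) = Add(Mul(1342212, Rational(1, 2159813)), Mul(-1536, Rational(1, 22))) = Add(Rational(1342212, 2159813), Rational(-768, 11)) = Rational(-1643972052, 23757943)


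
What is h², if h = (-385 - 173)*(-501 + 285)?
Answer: 14526998784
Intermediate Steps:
h = 120528 (h = -558*(-216) = 120528)
h² = 120528² = 14526998784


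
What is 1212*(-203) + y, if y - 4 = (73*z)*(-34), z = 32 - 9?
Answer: -303118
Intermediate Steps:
z = 23
y = -57082 (y = 4 + (73*23)*(-34) = 4 + 1679*(-34) = 4 - 57086 = -57082)
1212*(-203) + y = 1212*(-203) - 57082 = -246036 - 57082 = -303118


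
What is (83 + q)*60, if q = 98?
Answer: 10860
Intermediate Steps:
(83 + q)*60 = (83 + 98)*60 = 181*60 = 10860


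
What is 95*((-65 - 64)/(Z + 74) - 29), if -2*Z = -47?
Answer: -37449/13 ≈ -2880.7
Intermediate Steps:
Z = 47/2 (Z = -½*(-47) = 47/2 ≈ 23.500)
95*((-65 - 64)/(Z + 74) - 29) = 95*((-65 - 64)/(47/2 + 74) - 29) = 95*(-129/195/2 - 29) = 95*(-129*2/195 - 29) = 95*(-86/65 - 29) = 95*(-1971/65) = -37449/13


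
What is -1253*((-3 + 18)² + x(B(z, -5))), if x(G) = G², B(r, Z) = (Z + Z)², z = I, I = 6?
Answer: -12811925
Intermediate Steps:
z = 6
B(r, Z) = 4*Z² (B(r, Z) = (2*Z)² = 4*Z²)
-1253*((-3 + 18)² + x(B(z, -5))) = -1253*((-3 + 18)² + (4*(-5)²)²) = -1253*(15² + (4*25)²) = -1253*(225 + 100²) = -1253*(225 + 10000) = -1253*10225 = -12811925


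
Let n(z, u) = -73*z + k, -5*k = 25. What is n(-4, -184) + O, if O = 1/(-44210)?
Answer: 12688269/44210 ≈ 287.00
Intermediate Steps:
k = -5 (k = -⅕*25 = -5)
O = -1/44210 ≈ -2.2619e-5
n(z, u) = -5 - 73*z (n(z, u) = -73*z - 5 = -5 - 73*z)
n(-4, -184) + O = (-5 - 73*(-4)) - 1/44210 = (-5 + 292) - 1/44210 = 287 - 1/44210 = 12688269/44210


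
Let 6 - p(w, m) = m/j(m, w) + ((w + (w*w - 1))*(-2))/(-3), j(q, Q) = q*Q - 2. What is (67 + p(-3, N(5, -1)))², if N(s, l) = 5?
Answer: 12730624/2601 ≈ 4894.5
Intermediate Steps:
j(q, Q) = -2 + Q*q (j(q, Q) = Q*q - 2 = -2 + Q*q)
p(w, m) = 20/3 - 2*w/3 - 2*w²/3 - m/(-2 + m*w) (p(w, m) = 6 - (m/(-2 + w*m) + ((w + (w*w - 1))*(-2))/(-3)) = 6 - (m/(-2 + m*w) + ((w + (w² - 1))*(-2))*(-⅓)) = 6 - (m/(-2 + m*w) + ((w + (-1 + w²))*(-2))*(-⅓)) = 6 - (m/(-2 + m*w) + ((-1 + w + w²)*(-2))*(-⅓)) = 6 - (m/(-2 + m*w) + (2 - 2*w - 2*w²)*(-⅓)) = 6 - (m/(-2 + m*w) + (-⅔ + 2*w/3 + 2*w²/3)) = 6 - (-⅔ + 2*w/3 + 2*w²/3 + m/(-2 + m*w)) = 6 + (⅔ - 2*w/3 - 2*w²/3 - m/(-2 + m*w)) = 20/3 - 2*w/3 - 2*w²/3 - m/(-2 + m*w))
(67 + p(-3, N(5, -1)))² = (67 + (-1*5 - 2*(-2 + 5*(-3))*(-10 - 3 + (-3)²)/3)/(-2 + 5*(-3)))² = (67 + (-5 - 2*(-2 - 15)*(-10 - 3 + 9)/3)/(-2 - 15))² = (67 + (-5 - ⅔*(-17)*(-4))/(-17))² = (67 - (-5 - 136/3)/17)² = (67 - 1/17*(-151/3))² = (67 + 151/51)² = (3568/51)² = 12730624/2601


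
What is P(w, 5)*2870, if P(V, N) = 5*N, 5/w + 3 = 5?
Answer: 71750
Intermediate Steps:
w = 5/2 (w = 5/(-3 + 5) = 5/2 ≈ 2.5000)
P(w, 5)*2870 = (5*5)*2870 = 25*2870 = 71750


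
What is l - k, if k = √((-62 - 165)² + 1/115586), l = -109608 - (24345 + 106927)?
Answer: -240880 - √688433798588070/115586 ≈ -2.4111e+5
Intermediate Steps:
l = -240880 (l = -109608 - 1*131272 = -109608 - 131272 = -240880)
k = √688433798588070/115586 (k = √((-227)² + 1/115586) = √(51529 + 1/115586) = √(5956030995/115586) = √688433798588070/115586 ≈ 227.00)
l - k = -240880 - √688433798588070/115586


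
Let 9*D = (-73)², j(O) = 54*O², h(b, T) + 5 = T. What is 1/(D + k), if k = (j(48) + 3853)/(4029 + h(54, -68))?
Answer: 828/517115 ≈ 0.0016012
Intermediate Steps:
h(b, T) = -5 + T
k = 2983/92 (k = (54*48² + 3853)/(4029 + (-5 - 68)) = (54*2304 + 3853)/(4029 - 73) = (124416 + 3853)/3956 = 128269*(1/3956) = 2983/92 ≈ 32.424)
D = 5329/9 (D = (⅑)*(-73)² = (⅑)*5329 = 5329/9 ≈ 592.11)
1/(D + k) = 1/(5329/9 + 2983/92) = 1/(517115/828) = 828/517115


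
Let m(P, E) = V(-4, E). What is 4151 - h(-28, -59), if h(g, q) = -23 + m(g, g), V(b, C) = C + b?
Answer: 4206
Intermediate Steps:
m(P, E) = -4 + E (m(P, E) = E - 4 = -4 + E)
h(g, q) = -27 + g (h(g, q) = -23 + (-4 + g) = -27 + g)
4151 - h(-28, -59) = 4151 - (-27 - 28) = 4151 - 1*(-55) = 4151 + 55 = 4206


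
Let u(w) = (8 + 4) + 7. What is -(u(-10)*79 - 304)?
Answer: -1197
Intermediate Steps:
u(w) = 19 (u(w) = 12 + 7 = 19)
-(u(-10)*79 - 304) = -(19*79 - 304) = -(1501 - 304) = -1*1197 = -1197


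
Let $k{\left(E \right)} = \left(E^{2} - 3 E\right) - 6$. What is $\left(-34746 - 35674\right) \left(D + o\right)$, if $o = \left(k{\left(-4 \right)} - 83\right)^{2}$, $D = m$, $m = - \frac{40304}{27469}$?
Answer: $- \frac{7194941324900}{27469} \approx -2.6193 \cdot 10^{8}$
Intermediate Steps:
$m = - \frac{40304}{27469} \approx -1.4673$
$D = - \frac{40304}{27469} \approx -1.4673$
$k{\left(E \right)} = -6 + E^{2} - 3 E$
$o = 3721$ ($o = \left(\left(-6 + \left(-4\right)^{2} - -12\right) - 83\right)^{2} = \left(\left(-6 + 16 + 12\right) - 83\right)^{2} = \left(22 - 83\right)^{2} = \left(-61\right)^{2} = 3721$)
$\left(-34746 - 35674\right) \left(D + o\right) = \left(-34746 - 35674\right) \left(- \frac{40304}{27469} + 3721\right) = \left(-70420\right) \frac{102171845}{27469} = - \frac{7194941324900}{27469}$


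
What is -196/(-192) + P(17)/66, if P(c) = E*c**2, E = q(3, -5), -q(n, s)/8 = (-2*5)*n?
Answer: 555419/528 ≈ 1051.9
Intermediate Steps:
q(n, s) = 80*n (q(n, s) = -8*(-2*5)*n = -(-80)*n = 80*n)
E = 240 (E = 80*3 = 240)
P(c) = 240*c**2
-196/(-192) + P(17)/66 = -196/(-192) + (240*17**2)/66 = -196*(-1/192) + (240*289)*(1/66) = 49/48 + 69360*(1/66) = 49/48 + 11560/11 = 555419/528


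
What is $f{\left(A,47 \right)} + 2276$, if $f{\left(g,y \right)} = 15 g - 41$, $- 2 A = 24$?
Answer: $2055$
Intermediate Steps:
$A = -12$ ($A = \left(- \frac{1}{2}\right) 24 = -12$)
$f{\left(g,y \right)} = -41 + 15 g$
$f{\left(A,47 \right)} + 2276 = \left(-41 + 15 \left(-12\right)\right) + 2276 = \left(-41 - 180\right) + 2276 = -221 + 2276 = 2055$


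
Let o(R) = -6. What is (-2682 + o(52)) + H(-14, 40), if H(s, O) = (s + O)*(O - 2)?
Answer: -1700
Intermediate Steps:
H(s, O) = (-2 + O)*(O + s) (H(s, O) = (O + s)*(-2 + O) = (-2 + O)*(O + s))
(-2682 + o(52)) + H(-14, 40) = (-2682 - 6) + (40² - 2*40 - 2*(-14) + 40*(-14)) = -2688 + (1600 - 80 + 28 - 560) = -2688 + 988 = -1700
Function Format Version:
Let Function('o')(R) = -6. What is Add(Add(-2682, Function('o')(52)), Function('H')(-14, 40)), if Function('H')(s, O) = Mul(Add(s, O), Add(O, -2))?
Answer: -1700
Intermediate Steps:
Function('H')(s, O) = Mul(Add(-2, O), Add(O, s)) (Function('H')(s, O) = Mul(Add(O, s), Add(-2, O)) = Mul(Add(-2, O), Add(O, s)))
Add(Add(-2682, Function('o')(52)), Function('H')(-14, 40)) = Add(Add(-2682, -6), Add(Pow(40, 2), Mul(-2, 40), Mul(-2, -14), Mul(40, -14))) = Add(-2688, Add(1600, -80, 28, -560)) = Add(-2688, 988) = -1700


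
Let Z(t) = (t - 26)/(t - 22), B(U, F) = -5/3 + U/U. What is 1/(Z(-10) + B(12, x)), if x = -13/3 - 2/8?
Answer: 24/11 ≈ 2.1818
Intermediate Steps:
x = -55/12 (x = -13*⅓ - 2*⅛ = -13/3 - ¼ = -55/12 ≈ -4.5833)
B(U, F) = -⅔ (B(U, F) = -5*⅓ + 1 = -5/3 + 1 = -⅔)
Z(t) = (-26 + t)/(-22 + t)
1/(Z(-10) + B(12, x)) = 1/((-26 - 10)/(-22 - 10) - ⅔) = 1/(-36/(-32) - ⅔) = 1/(-1/32*(-36) - ⅔) = 1/(9/8 - ⅔) = 1/(11/24) = 24/11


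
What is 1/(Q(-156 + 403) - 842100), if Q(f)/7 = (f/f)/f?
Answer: -247/207998693 ≈ -1.1875e-6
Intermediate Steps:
Q(f) = 7/f (Q(f) = 7*((f/f)/f) = 7*(1/f) = 7/f)
1/(Q(-156 + 403) - 842100) = 1/(7/(-156 + 403) - 842100) = 1/(7/247 - 842100) = 1/(-207998693/247) = -247/207998693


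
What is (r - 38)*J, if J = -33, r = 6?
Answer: 1056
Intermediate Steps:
(r - 38)*J = (6 - 38)*(-33) = -32*(-33) = 1056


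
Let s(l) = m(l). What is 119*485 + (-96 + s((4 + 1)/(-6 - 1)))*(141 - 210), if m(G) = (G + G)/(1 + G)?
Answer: 64684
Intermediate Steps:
m(G) = 2*G/(1 + G) (m(G) = (2*G)/(1 + G) = 2*G/(1 + G))
s(l) = 2*l/(1 + l)
119*485 + (-96 + s((4 + 1)/(-6 - 1)))*(141 - 210) = 119*485 + (-96 + 2*((4 + 1)/(-6 - 1))/(1 + (4 + 1)/(-6 - 1)))*(141 - 210) = 57715 + (-96 + 2*(5/(-7))/(1 + 5/(-7)))*(-69) = 57715 + (-96 + 2*(5*(-⅐))/(1 + 5*(-⅐)))*(-69) = 57715 + (-96 + 2*(-5/7)/(1 - 5/7))*(-69) = 57715 + (-96 + 2*(-5/7)/(2/7))*(-69) = 57715 + (-96 + 2*(-5/7)*(7/2))*(-69) = 57715 + (-96 - 5)*(-69) = 57715 - 101*(-69) = 57715 + 6969 = 64684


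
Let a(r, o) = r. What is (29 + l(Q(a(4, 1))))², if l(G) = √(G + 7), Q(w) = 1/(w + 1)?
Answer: 4241/5 + 348*√5/5 ≈ 1003.8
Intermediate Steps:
Q(w) = 1/(1 + w)
l(G) = √(7 + G)
(29 + l(Q(a(4, 1))))² = (29 + √(7 + 1/(1 + 4)))² = (29 + √(7 + 1/5))² = (29 + √(7 + ⅕))² = (29 + √(36/5))² = (29 + 6*√5/5)²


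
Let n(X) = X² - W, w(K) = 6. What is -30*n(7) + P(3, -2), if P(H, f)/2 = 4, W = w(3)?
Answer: -1282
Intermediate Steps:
W = 6
P(H, f) = 8 (P(H, f) = 2*4 = 8)
n(X) = -6 + X² (n(X) = X² - 1*6 = X² - 6 = -6 + X²)
-30*n(7) + P(3, -2) = -30*(-6 + 7²) + 8 = -30*(-6 + 49) + 8 = -30*43 + 8 = -1290 + 8 = -1282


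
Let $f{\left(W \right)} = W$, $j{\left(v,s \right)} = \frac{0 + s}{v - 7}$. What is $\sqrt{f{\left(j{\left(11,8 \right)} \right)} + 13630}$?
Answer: $8 \sqrt{213} \approx 116.76$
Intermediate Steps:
$j{\left(v,s \right)} = \frac{s}{-7 + v}$
$\sqrt{f{\left(j{\left(11,8 \right)} \right)} + 13630} = \sqrt{\frac{8}{-7 + 11} + 13630} = \sqrt{\frac{8}{4} + 13630} = \sqrt{8 \cdot \frac{1}{4} + 13630} = \sqrt{2 + 13630} = \sqrt{13632} = 8 \sqrt{213}$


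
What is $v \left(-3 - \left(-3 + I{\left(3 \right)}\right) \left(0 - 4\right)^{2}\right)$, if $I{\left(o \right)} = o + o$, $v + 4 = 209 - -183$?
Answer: $-19788$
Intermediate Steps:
$v = 388$ ($v = -4 + \left(209 - -183\right) = -4 + \left(209 + 183\right) = -4 + 392 = 388$)
$I{\left(o \right)} = 2 o$
$v \left(-3 - \left(-3 + I{\left(3 \right)}\right) \left(0 - 4\right)^{2}\right) = 388 \left(-3 - \left(-3 + 2 \cdot 3\right) \left(0 - 4\right)^{2}\right) = 388 \left(-3 - \left(-3 + 6\right) \left(-4\right)^{2}\right) = 388 \left(-3 - 3 \cdot 16\right) = 388 \left(-3 - 48\right) = 388 \left(-51\right) = -19788$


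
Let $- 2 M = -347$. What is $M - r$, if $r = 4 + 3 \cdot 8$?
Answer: $\frac{291}{2} \approx 145.5$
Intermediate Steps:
$M = \frac{347}{2}$ ($M = \left(- \frac{1}{2}\right) \left(-347\right) = \frac{347}{2} \approx 173.5$)
$r = 28$ ($r = 4 + 24 = 28$)
$M - r = \frac{347}{2} - 28 = \frac{291}{2}$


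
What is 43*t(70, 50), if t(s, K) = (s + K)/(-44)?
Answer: -1290/11 ≈ -117.27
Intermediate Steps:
t(s, K) = -K/44 - s/44 (t(s, K) = (K + s)*(-1/44) = -K/44 - s/44)
43*t(70, 50) = 43*(-1/44*50 - 1/44*70) = 43*(-25/22 - 35/22) = 43*(-30/11) = -1290/11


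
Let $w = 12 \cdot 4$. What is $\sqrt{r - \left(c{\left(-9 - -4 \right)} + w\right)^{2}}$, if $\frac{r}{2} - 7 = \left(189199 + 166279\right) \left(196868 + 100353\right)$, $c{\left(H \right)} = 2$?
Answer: $\sqrt{211311050790} \approx 4.5969 \cdot 10^{5}$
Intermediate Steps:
$w = 48$
$r = 211311053290$ ($r = 14 + 2 \left(189199 + 166279\right) \left(196868 + 100353\right) = 14 + 2 \cdot 355478 \cdot 297221 = 14 + 2 \cdot 105655526638 = 14 + 211311053276 = 211311053290$)
$\sqrt{r - \left(c{\left(-9 - -4 \right)} + w\right)^{2}} = \sqrt{211311053290 - \left(2 + 48\right)^{2}} = \sqrt{211311053290 - 50^{2}} = \sqrt{211311053290 - 2500} = \sqrt{211311050790}$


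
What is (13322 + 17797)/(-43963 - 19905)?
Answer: -31119/63868 ≈ -0.48724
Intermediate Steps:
(13322 + 17797)/(-43963 - 19905) = 31119/(-63868) = 31119*(-1/63868) = -31119/63868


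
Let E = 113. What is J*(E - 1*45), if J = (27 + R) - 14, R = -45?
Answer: -2176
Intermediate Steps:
J = -32 (J = (27 - 45) - 14 = -18 - 14 = -32)
J*(E - 1*45) = -32*(113 - 1*45) = -32*(113 - 45) = -32*68 = -2176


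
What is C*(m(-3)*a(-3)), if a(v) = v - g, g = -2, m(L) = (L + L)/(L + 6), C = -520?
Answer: -1040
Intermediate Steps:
m(L) = 2*L/(6 + L) (m(L) = (2*L)/(6 + L) = 2*L/(6 + L))
a(v) = 2 + v (a(v) = v - 1*(-2) = v + 2 = 2 + v)
C*(m(-3)*a(-3)) = -520*2*(-3)/(6 - 3)*(2 - 3) = -520*2*(-3)/3*(-1) = -520*2*(-3)*(⅓)*(-1) = -(-1040)*(-1) = -520*2 = -1040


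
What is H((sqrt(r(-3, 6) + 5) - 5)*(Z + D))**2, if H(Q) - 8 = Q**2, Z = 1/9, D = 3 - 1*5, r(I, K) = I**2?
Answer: 258991961/6561 - 22963940*sqrt(14)/2187 ≈ 186.31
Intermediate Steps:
D = -2 (D = 3 - 5 = -2)
Z = 1/9 ≈ 0.11111
H(Q) = 8 + Q**2
H((sqrt(r(-3, 6) + 5) - 5)*(Z + D))**2 = (8 + ((sqrt((-3)**2 + 5) - 5)*(1/9 - 2))**2)**2 = (8 + ((sqrt(9 + 5) - 5)*(-17/9))**2)**2 = (8 + ((sqrt(14) - 5)*(-17/9))**2)**2 = (8 + ((-5 + sqrt(14))*(-17/9))**2)**2 = (8 + (85/9 - 17*sqrt(14)/9)**2)**2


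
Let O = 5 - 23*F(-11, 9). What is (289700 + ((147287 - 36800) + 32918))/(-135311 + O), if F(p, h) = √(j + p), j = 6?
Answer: -58601705130/18307716281 + 9961415*I*√5/18307716281 ≈ -3.2009 + 0.0012167*I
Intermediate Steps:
F(p, h) = √(6 + p)
O = 5 - 23*I*√5 (O = 5 - 23*√(6 - 11) = 5 - 23*I*√5 ≈ 5.0 - 51.43*I)
(289700 + ((147287 - 36800) + 32918))/(-135311 + O) = (289700 + ((147287 - 36800) + 32918))/(-135311 + (5 - 23*I*√5)) = (289700 + (110487 + 32918))/(-135306 - 23*I*√5) = (289700 + 143405)/(-135306 - 23*I*√5) = 433105/(-135306 - 23*I*√5)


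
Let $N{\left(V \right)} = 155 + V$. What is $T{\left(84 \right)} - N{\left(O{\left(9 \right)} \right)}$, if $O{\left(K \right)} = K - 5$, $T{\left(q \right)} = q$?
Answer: $-75$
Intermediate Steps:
$O{\left(K \right)} = -5 + K$ ($O{\left(K \right)} = K - 5 = -5 + K$)
$T{\left(84 \right)} - N{\left(O{\left(9 \right)} \right)} = 84 - \left(155 + \left(-5 + 9\right)\right) = 84 - \left(155 + 4\right) = 84 - 159 = -75$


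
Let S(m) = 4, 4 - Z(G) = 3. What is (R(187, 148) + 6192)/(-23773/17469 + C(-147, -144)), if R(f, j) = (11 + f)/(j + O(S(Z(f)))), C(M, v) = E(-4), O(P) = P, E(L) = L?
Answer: -8222501079/7117324 ≈ -1155.3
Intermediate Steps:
Z(G) = 1 (Z(G) = 4 - 1*3 = 4 - 3 = 1)
C(M, v) = -4
R(f, j) = (11 + f)/(4 + j) (R(f, j) = (11 + f)/(j + 4) = (11 + f)/(4 + j))
(R(187, 148) + 6192)/(-23773/17469 + C(-147, -144)) = ((11 + 187)/(4 + 148) + 6192)/(-23773/17469 - 4) = (198/152 + 6192)/(-23773*1/17469 - 4) = ((1/152)*198 + 6192)/(-23773/17469 - 4) = (99/76 + 6192)/(-93649/17469) = (470691/76)*(-17469/93649) = -8222501079/7117324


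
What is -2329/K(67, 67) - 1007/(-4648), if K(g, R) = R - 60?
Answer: -1545449/4648 ≈ -332.50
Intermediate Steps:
K(g, R) = -60 + R
-2329/K(67, 67) - 1007/(-4648) = -2329/(-60 + 67) - 1007/(-4648) = -2329/7 - 1007*(-1/4648) = -2329*1/7 + 1007/4648 = -2329/7 + 1007/4648 = -1545449/4648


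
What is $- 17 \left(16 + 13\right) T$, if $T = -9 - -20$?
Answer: $-5423$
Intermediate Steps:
$T = 11$ ($T = -9 + 20 = 11$)
$- 17 \left(16 + 13\right) T = - 17 \left(16 + 13\right) 11 = \left(-17\right) 29 \cdot 11 = \left(-493\right) 11 = -5423$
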